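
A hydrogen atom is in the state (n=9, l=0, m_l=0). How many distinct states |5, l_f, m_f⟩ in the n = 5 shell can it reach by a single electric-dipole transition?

E1 requires Δl = ±1, so l_f ∈ {-1, 1}; with 0 ≤ l_f ≤ n_f−1 = 4, the allowed l_f values are {1}.
For l_f = 1: m_f ∈ {m_i−1, m_i, m_i+1} ∩ [−1, 1] = {-1, 0, 1} → 3 states.
Total: 3.

3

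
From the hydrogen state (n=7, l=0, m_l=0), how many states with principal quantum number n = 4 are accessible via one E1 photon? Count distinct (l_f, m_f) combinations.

3

E1 requires Δl = ±1, so l_f ∈ {-1, 1}; with 0 ≤ l_f ≤ n_f−1 = 3, the allowed l_f values are {1}.
For l_f = 1: m_f ∈ {m_i−1, m_i, m_i+1} ∩ [−1, 1] = {-1, 0, 1} → 3 states.
Total: 3.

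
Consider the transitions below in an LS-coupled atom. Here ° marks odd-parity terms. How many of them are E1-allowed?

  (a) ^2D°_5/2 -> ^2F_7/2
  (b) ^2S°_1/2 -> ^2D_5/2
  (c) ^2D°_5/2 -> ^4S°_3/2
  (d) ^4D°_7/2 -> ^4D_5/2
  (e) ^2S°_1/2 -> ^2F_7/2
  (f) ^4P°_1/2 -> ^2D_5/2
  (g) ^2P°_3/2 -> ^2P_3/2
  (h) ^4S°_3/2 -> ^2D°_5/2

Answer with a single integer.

(a) allowed
(b) forbidden (ΔL, ΔJ fail)
(c) forbidden (parity, ΔS, ΔL fail)
(d) allowed
(e) forbidden (ΔL, ΔJ fail)
(f) forbidden (ΔS, ΔJ fail)
(g) allowed
(h) forbidden (parity, ΔS, ΔL fail)
Total allowed: 3 of 8.

3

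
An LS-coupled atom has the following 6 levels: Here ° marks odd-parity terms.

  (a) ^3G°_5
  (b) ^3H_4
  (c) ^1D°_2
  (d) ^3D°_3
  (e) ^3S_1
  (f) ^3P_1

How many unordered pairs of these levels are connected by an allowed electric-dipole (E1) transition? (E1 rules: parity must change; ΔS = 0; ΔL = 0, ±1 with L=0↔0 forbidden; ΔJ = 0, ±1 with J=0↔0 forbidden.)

(a)–(b): allowed.
(a)–(c): forbidden (parity, ΔS, ΔL, ΔJ).
(a)–(d): forbidden (parity, ΔL, ΔJ).
(a)–(e): forbidden (ΔL, ΔJ).
(a)–(f): forbidden (ΔL, ΔJ).
(b)–(c): forbidden (ΔS, ΔL, ΔJ).
(b)–(d): forbidden (ΔL).
(b)–(e): forbidden (parity, ΔL, ΔJ).
(b)–(f): forbidden (parity, ΔL, ΔJ).
(c)–(d): forbidden (parity, ΔS).
(c)–(e): forbidden (ΔS, ΔL).
(c)–(f): forbidden (ΔS).
(d)–(e): forbidden (ΔL, ΔJ).
(d)–(f): forbidden (ΔJ).
(e)–(f): forbidden (parity).
Allowed pairs: 1 of 15.

1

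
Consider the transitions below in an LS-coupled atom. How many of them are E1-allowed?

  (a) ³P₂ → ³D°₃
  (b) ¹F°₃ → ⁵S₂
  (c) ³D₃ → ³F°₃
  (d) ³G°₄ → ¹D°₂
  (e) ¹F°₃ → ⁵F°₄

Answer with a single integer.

2

(a) allowed
(b) forbidden (ΔS, ΔL fail)
(c) allowed
(d) forbidden (parity, ΔS, ΔL, ΔJ fail)
(e) forbidden (parity, ΔS fail)
Total allowed: 2 of 5.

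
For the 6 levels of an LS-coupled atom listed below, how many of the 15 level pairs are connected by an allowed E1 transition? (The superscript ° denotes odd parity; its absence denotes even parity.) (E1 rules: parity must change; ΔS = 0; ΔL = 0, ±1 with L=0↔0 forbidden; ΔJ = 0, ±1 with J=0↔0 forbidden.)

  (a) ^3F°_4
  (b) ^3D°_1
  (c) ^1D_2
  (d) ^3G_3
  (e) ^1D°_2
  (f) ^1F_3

3

(a)–(b): forbidden (parity, ΔJ).
(a)–(c): forbidden (ΔS, ΔJ).
(a)–(d): allowed.
(a)–(e): forbidden (parity, ΔS, ΔJ).
(a)–(f): forbidden (ΔS).
(b)–(c): forbidden (ΔS).
(b)–(d): forbidden (ΔL, ΔJ).
(b)–(e): forbidden (parity, ΔS).
(b)–(f): forbidden (ΔS, ΔJ).
(c)–(d): forbidden (parity, ΔS, ΔL).
(c)–(e): allowed.
(c)–(f): forbidden (parity).
(d)–(e): forbidden (ΔS, ΔL).
(d)–(f): forbidden (parity, ΔS).
(e)–(f): allowed.
Allowed pairs: 3 of 15.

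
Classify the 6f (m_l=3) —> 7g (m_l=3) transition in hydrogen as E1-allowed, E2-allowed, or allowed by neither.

E1

Δl = 4 − 3 = +1; l_i + l_f = 7.
Δm_l = +0.
E1 (Δl = ±1, |Δm_l| ≤ 1): satisfied.
E2 (Δl = 0,±2, l_i+l_f ≥ 2, |Δm_l| ≤ 2): not satisfied.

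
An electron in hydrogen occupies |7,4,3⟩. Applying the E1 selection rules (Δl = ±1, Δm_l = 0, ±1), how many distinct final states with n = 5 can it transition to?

E1 requires Δl = ±1, so l_f ∈ {3, 5}; with 0 ≤ l_f ≤ n_f−1 = 4, the allowed l_f values are {3}.
For l_f = 3: m_f ∈ {m_i−1, m_i, m_i+1} ∩ [−3, 3] = {2, 3} → 2 states.
Total: 2.

2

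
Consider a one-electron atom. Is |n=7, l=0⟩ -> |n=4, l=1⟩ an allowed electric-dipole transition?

allowed

l: 0 → 1 (Δl = +1). Δl = ±1 satisfied.
All E1 selection rules are satisfied.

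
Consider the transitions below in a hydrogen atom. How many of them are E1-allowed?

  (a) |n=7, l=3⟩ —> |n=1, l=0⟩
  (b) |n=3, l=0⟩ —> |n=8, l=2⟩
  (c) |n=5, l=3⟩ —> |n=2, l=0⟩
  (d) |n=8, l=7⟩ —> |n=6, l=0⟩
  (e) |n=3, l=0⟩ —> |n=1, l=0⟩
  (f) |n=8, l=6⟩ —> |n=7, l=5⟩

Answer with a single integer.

1

(a) forbidden — Δl = -3 (E1 requires Δl = ±1)
(b) forbidden — Δl = +2 (E1 requires Δl = ±1)
(c) forbidden — Δl = -3 (E1 requires Δl = ±1)
(d) forbidden — Δl = -7 (E1 requires Δl = ±1)
(e) forbidden — Δl = +0 (E1 requires Δl = ±1)
(f) allowed
Total allowed: 1 of 6.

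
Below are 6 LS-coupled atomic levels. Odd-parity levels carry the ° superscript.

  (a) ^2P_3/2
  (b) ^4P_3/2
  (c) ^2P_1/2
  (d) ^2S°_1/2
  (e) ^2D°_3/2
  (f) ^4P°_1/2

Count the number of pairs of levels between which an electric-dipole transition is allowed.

5

(a)–(b): forbidden (parity, ΔS).
(a)–(c): forbidden (parity).
(a)–(d): allowed.
(a)–(e): allowed.
(a)–(f): forbidden (ΔS).
(b)–(c): forbidden (parity, ΔS).
(b)–(d): forbidden (ΔS).
(b)–(e): forbidden (ΔS).
(b)–(f): allowed.
(c)–(d): allowed.
(c)–(e): allowed.
(c)–(f): forbidden (ΔS).
(d)–(e): forbidden (parity, ΔL).
(d)–(f): forbidden (parity, ΔS).
(e)–(f): forbidden (parity, ΔS).
Allowed pairs: 5 of 15.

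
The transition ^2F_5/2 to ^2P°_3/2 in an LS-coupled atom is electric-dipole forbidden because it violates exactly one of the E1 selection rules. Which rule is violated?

ΔL = 0, ±1 (not L=0↔0): L: 3 → 1, ΔL = -2 — ✗.
ΔS = 0: S: 1/2 → 1/2 — ✓.
Parity must change: even → odd — ✓.
ΔJ = 0, ±1 (not J=0↔0): J: 5/2 → 3/2, ΔJ = -1 — ✓.

the ΔL = 0, ±1 rule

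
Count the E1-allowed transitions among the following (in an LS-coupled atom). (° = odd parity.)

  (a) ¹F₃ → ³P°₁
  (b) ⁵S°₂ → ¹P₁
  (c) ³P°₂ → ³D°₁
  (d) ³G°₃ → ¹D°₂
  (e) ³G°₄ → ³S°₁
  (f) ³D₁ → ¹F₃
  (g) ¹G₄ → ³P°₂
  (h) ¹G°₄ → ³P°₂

0

(a) forbidden (ΔS, ΔL, ΔJ fail)
(b) forbidden (ΔS fails)
(c) forbidden (parity fails)
(d) forbidden (parity, ΔS, ΔL fail)
(e) forbidden (parity, ΔL, ΔJ fail)
(f) forbidden (parity, ΔS, ΔJ fail)
(g) forbidden (ΔS, ΔL, ΔJ fail)
(h) forbidden (parity, ΔS, ΔL, ΔJ fail)
Total allowed: 0 of 8.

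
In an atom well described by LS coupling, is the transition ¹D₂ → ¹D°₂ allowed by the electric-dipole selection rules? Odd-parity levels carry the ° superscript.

allowed

Initial level: S=0, L=2, J=2, parity even. Final level: S=0, L=2, J=2, parity odd.
ΔS = 0: S: 0 → 0 — ✓.
ΔL = 0, ±1 (not L=0↔0): L: 2 → 2, ΔL = +0 — ✓.
Parity must change: even → odd — ✓.
ΔJ = 0, ±1 (not J=0↔0): J: 2 → 2, ΔJ = +0 — ✓.
All four E1 rules are satisfied.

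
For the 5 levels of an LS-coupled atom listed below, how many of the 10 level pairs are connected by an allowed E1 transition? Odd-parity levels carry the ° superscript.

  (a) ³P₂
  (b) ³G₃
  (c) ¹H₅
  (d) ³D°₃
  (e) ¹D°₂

1

(a)–(b): forbidden (parity, ΔL).
(a)–(c): forbidden (parity, ΔS, ΔL, ΔJ).
(a)–(d): allowed.
(a)–(e): forbidden (ΔS).
(b)–(c): forbidden (parity, ΔS, ΔJ).
(b)–(d): forbidden (ΔL).
(b)–(e): forbidden (ΔS, ΔL).
(c)–(d): forbidden (ΔS, ΔL, ΔJ).
(c)–(e): forbidden (ΔL, ΔJ).
(d)–(e): forbidden (parity, ΔS).
Allowed pairs: 1 of 10.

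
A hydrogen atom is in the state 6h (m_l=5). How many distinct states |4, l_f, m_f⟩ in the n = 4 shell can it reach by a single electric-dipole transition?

0

E1 requires l_f ∈ {4, 6}, but neither lies in [0, 3], so no final state is reachable.
Total: 0.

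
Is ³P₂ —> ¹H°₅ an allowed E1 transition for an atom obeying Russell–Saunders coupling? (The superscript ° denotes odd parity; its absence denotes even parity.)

forbidden

Reading off the term symbols: S 1→0, L 1→5, J 2→5, parity even→odd.
Parity must change: even → odd — satisfied.
ΔS = 0: S: 1 → 0 — violated.
ΔL = 0, ±1 (not L=0↔0): L: 1 → 5, ΔL = +4 — violated.
ΔJ = 0, ±1 (not J=0↔0): J: 2 → 5, ΔJ = +3 — violated.
Rule(s) violated: ΔS, ΔL, ΔJ.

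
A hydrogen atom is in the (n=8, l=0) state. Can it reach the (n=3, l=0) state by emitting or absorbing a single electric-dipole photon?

l: 0 → 0 (Δl = +0). Δl = ±1 violated.
The transition is electric-dipole forbidden.

forbidden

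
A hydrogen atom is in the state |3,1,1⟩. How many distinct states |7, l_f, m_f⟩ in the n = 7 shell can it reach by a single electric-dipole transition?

E1 requires Δl = ±1, so l_f ∈ {0, 2}; with 0 ≤ l_f ≤ n_f−1 = 6, the allowed l_f values are {0, 2}.
For l_f = 0: m_f ∈ {m_i−1, m_i, m_i+1} ∩ [−0, 0] = {0} → 1 state.
For l_f = 2: m_f ∈ {m_i−1, m_i, m_i+1} ∩ [−2, 2] = {0, 1, 2} → 3 states.
Total: 4.

4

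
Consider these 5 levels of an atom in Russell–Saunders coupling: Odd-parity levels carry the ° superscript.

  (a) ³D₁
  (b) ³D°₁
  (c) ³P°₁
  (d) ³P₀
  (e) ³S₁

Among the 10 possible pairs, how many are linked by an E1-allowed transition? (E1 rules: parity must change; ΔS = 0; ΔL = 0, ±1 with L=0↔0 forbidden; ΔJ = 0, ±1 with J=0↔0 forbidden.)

5

(a)–(b): allowed.
(a)–(c): allowed.
(a)–(d): forbidden (parity).
(a)–(e): forbidden (parity, ΔL).
(b)–(c): forbidden (parity).
(b)–(d): allowed.
(b)–(e): forbidden (ΔL).
(c)–(d): allowed.
(c)–(e): allowed.
(d)–(e): forbidden (parity).
Allowed pairs: 5 of 10.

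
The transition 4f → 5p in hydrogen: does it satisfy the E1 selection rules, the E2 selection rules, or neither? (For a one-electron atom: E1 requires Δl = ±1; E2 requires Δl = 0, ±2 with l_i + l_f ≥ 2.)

Δl = 1 − 3 = -2; l_i + l_f = 4.
E1 (Δl = ±1): not satisfied.
E2 (Δl = 0,±2, l_i+l_f ≥ 2): satisfied.

E2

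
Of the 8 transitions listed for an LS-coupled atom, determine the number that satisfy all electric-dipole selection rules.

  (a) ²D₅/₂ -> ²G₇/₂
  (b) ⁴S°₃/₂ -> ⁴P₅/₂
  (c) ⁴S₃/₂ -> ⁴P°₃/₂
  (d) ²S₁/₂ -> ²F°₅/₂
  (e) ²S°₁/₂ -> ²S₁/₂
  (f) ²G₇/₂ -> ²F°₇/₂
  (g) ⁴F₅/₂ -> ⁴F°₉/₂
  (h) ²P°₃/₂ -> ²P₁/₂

(a) forbidden (parity, ΔL fail)
(b) allowed
(c) allowed
(d) forbidden (ΔL, ΔJ fail)
(e) forbidden (ΔL fails)
(f) allowed
(g) forbidden (ΔJ fails)
(h) allowed
Total allowed: 4 of 8.

4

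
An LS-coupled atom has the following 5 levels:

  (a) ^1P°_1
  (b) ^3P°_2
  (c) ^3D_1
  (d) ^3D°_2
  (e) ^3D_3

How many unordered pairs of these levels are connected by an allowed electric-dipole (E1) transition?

4

(a)–(b): forbidden (parity, ΔS).
(a)–(c): forbidden (ΔS).
(a)–(d): forbidden (parity, ΔS).
(a)–(e): forbidden (ΔS, ΔJ).
(b)–(c): allowed.
(b)–(d): forbidden (parity).
(b)–(e): allowed.
(c)–(d): allowed.
(c)–(e): forbidden (parity, ΔJ).
(d)–(e): allowed.
Allowed pairs: 4 of 10.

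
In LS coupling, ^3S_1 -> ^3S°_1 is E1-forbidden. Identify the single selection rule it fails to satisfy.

the L=0 ↔ L=0 exclusion

ΔS = 0: S: 1 → 1 — passes.
ΔL = 0, ±1 (not L=0↔0): L: 0 → 0, ΔL = +0 — fails.
Parity must change: even → odd — passes.
ΔJ = 0, ±1 (not J=0↔0): J: 1 → 1, ΔJ = +0 — passes.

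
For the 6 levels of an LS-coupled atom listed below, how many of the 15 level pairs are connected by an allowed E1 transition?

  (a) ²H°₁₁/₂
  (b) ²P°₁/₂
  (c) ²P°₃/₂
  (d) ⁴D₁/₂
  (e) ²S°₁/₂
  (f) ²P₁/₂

(a)–(b): forbidden (parity, ΔL, ΔJ).
(a)–(c): forbidden (parity, ΔL, ΔJ).
(a)–(d): forbidden (ΔS, ΔL, ΔJ).
(a)–(e): forbidden (parity, ΔL, ΔJ).
(a)–(f): forbidden (ΔL, ΔJ).
(b)–(c): forbidden (parity).
(b)–(d): forbidden (ΔS).
(b)–(e): forbidden (parity).
(b)–(f): allowed.
(c)–(d): forbidden (ΔS).
(c)–(e): forbidden (parity).
(c)–(f): allowed.
(d)–(e): forbidden (ΔS, ΔL).
(d)–(f): forbidden (parity, ΔS).
(e)–(f): allowed.
Allowed pairs: 3 of 15.

3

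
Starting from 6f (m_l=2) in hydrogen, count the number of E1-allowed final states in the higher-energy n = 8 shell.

E1 requires Δl = ±1, so l_f ∈ {2, 4}; with 0 ≤ l_f ≤ n_f−1 = 7, the allowed l_f values are {2, 4}.
For l_f = 2: m_f ∈ {m_i−1, m_i, m_i+1} ∩ [−2, 2] = {1, 2} → 2 states.
For l_f = 4: m_f ∈ {m_i−1, m_i, m_i+1} ∩ [−4, 4] = {1, 2, 3} → 3 states.
Total: 5.

5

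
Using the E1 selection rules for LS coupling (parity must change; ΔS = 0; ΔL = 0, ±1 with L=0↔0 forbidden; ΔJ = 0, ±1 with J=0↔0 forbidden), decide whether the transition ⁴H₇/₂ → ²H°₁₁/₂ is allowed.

forbidden

Reading off the term symbols: S 3/2→1/2, L 5→5, J 7/2→11/2, parity even→odd.
Parity must change: even → odd — ok.
ΔS = 0: S: 3/2 → 1/2 — fails.
ΔL = 0, ±1 (not L=0↔0): L: 5 → 5, ΔL = +0 — ok.
ΔJ = 0, ±1 (not J=0↔0): J: 7/2 → 11/2, ΔJ = +2 — fails.
Rule(s) violated: ΔS, ΔJ.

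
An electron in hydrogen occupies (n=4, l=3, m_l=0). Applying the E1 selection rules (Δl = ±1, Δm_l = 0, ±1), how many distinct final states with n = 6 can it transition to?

E1 requires Δl = ±1, so l_f ∈ {2, 4}; with 0 ≤ l_f ≤ n_f−1 = 5, the allowed l_f values are {2, 4}.
For l_f = 2: m_f ∈ {m_i−1, m_i, m_i+1} ∩ [−2, 2] = {-1, 0, 1} → 3 states.
For l_f = 4: m_f ∈ {m_i−1, m_i, m_i+1} ∩ [−4, 4] = {-1, 0, 1} → 3 states.
Total: 6.

6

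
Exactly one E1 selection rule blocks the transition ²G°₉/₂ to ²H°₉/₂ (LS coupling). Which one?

parity

ΔL = 0, ±1 (not L=0↔0): L: 4 → 5, ΔL = +1 — satisfied.
ΔS = 0: S: 1/2 → 1/2 — satisfied.
ΔJ = 0, ±1 (not J=0↔0): J: 9/2 → 9/2, ΔJ = +0 — satisfied.
Parity must change: odd → odd — violated.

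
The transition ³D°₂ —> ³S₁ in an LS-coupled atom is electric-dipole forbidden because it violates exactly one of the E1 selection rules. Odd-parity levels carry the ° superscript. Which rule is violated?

the ΔL = 0, ±1 rule

Parity must change: odd → even — ✓.
ΔS = 0: S: 1 → 1 — ✓.
ΔL = 0, ±1 (not L=0↔0): L: 2 → 0, ΔL = -2 — ✗.
ΔJ = 0, ±1 (not J=0↔0): J: 2 → 1, ΔJ = -1 — ✓.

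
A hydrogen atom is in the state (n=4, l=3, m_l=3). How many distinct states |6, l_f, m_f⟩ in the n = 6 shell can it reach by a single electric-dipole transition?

4

E1 requires Δl = ±1, so l_f ∈ {2, 4}; with 0 ≤ l_f ≤ n_f−1 = 5, the allowed l_f values are {2, 4}.
For l_f = 2: m_f ∈ {m_i−1, m_i, m_i+1} ∩ [−2, 2] = {2} → 1 state.
For l_f = 4: m_f ∈ {m_i−1, m_i, m_i+1} ∩ [−4, 4] = {2, 3, 4} → 3 states.
Total: 4.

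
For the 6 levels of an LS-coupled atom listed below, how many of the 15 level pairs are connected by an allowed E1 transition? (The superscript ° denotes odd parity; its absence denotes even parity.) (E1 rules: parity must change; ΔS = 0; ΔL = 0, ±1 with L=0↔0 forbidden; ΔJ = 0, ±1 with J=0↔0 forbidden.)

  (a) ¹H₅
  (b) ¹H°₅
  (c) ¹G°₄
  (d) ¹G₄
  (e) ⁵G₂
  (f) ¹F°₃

5

(a)–(b): allowed.
(a)–(c): allowed.
(a)–(d): forbidden (parity).
(a)–(e): forbidden (parity, ΔS, ΔJ).
(a)–(f): forbidden (ΔL, ΔJ).
(b)–(c): forbidden (parity).
(b)–(d): allowed.
(b)–(e): forbidden (ΔS, ΔJ).
(b)–(f): forbidden (parity, ΔL, ΔJ).
(c)–(d): allowed.
(c)–(e): forbidden (ΔS, ΔJ).
(c)–(f): forbidden (parity).
(d)–(e): forbidden (parity, ΔS, ΔJ).
(d)–(f): allowed.
(e)–(f): forbidden (ΔS).
Allowed pairs: 5 of 15.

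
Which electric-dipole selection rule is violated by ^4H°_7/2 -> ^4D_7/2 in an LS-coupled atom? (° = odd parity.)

the ΔL = 0, ±1 rule

Reading off the term symbols: S 3/2→3/2, L 5→2, J 7/2→7/2, parity odd→even.
ΔL = 0, ±1 (not L=0↔0): L: 5 → 2, ΔL = -3 — ✗.
Parity must change: odd → even — ✓.
ΔJ = 0, ±1 (not J=0↔0): J: 7/2 → 7/2, ΔJ = +0 — ✓.
ΔS = 0: S: 3/2 → 3/2 — ✓.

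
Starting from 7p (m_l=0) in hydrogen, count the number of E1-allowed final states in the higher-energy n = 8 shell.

E1 requires Δl = ±1, so l_f ∈ {0, 2}; with 0 ≤ l_f ≤ n_f−1 = 7, the allowed l_f values are {0, 2}.
For l_f = 0: m_f ∈ {m_i−1, m_i, m_i+1} ∩ [−0, 0] = {0} → 1 state.
For l_f = 2: m_f ∈ {m_i−1, m_i, m_i+1} ∩ [−2, 2] = {-1, 0, 1} → 3 states.
Total: 4.

4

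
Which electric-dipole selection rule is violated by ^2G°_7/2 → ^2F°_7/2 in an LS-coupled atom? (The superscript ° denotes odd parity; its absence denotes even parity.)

Reading off the term symbols: S 1/2→1/2, L 4→3, J 7/2→7/2, parity odd→odd.
Parity must change: odd → odd — fails.
ΔS = 0: S: 1/2 → 1/2 — passes.
ΔL = 0, ±1 (not L=0↔0): L: 4 → 3, ΔL = -1 — passes.
ΔJ = 0, ±1 (not J=0↔0): J: 7/2 → 7/2, ΔJ = +0 — passes.

parity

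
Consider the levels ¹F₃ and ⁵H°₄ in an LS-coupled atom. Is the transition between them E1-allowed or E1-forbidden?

forbidden

Initial level: S=0, L=3, J=3, parity even. Final level: S=2, L=5, J=4, parity odd.
Parity must change: even → odd — ok.
ΔS = 0: S: 0 → 2 — fails.
ΔL = 0, ±1 (not L=0↔0): L: 3 → 5, ΔL = +2 — fails.
ΔJ = 0, ±1 (not J=0↔0): J: 3 → 4, ΔJ = +1 — ok.
Rule(s) violated: ΔS, ΔL.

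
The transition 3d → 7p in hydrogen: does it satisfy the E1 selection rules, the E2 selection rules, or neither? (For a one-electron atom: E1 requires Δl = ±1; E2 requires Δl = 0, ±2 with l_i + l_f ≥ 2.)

E1

Δl = 1 − 2 = -1; l_i + l_f = 3.
E1 (Δl = ±1): satisfied.
E2 (Δl = 0,±2, l_i+l_f ≥ 2): not satisfied.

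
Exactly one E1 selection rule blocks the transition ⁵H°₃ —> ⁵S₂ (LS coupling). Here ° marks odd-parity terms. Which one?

the ΔL = 0, ±1 rule

Reading off the term symbols: S 2→2, L 5→0, J 3→2, parity odd→even.
ΔJ = 0, ±1 (not J=0↔0): J: 3 → 2, ΔJ = -1 — satisfied.
ΔS = 0: S: 2 → 2 — satisfied.
ΔL = 0, ±1 (not L=0↔0): L: 5 → 0, ΔL = -5 — violated.
Parity must change: odd → even — satisfied.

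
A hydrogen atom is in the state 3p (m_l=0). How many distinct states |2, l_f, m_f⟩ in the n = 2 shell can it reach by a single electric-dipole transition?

E1 requires Δl = ±1, so l_f ∈ {0, 2}; with 0 ≤ l_f ≤ n_f−1 = 1, the allowed l_f values are {0}.
For l_f = 0: m_f ∈ {m_i−1, m_i, m_i+1} ∩ [−0, 0] = {0} → 1 state.
Total: 1.

1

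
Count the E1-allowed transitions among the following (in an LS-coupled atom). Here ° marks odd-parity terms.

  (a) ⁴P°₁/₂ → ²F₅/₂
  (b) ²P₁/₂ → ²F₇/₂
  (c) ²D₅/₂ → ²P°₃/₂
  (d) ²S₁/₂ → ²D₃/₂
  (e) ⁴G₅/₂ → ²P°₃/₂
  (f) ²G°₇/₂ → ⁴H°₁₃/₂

1

(a) forbidden (ΔS, ΔL, ΔJ fail)
(b) forbidden (parity, ΔL, ΔJ fail)
(c) allowed
(d) forbidden (parity, ΔL fail)
(e) forbidden (ΔS, ΔL fail)
(f) forbidden (parity, ΔS, ΔJ fail)
Total allowed: 1 of 6.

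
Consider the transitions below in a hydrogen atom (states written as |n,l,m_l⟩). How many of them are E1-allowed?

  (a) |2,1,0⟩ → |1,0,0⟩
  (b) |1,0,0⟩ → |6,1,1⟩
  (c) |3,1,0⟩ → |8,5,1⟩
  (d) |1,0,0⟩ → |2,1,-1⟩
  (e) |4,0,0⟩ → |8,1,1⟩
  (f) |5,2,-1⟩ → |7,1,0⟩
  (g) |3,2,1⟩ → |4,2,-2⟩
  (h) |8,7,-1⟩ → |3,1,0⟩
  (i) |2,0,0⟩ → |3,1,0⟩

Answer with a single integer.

(a) allowed
(b) allowed
(c) forbidden — Δl = +4 (E1 requires Δl = ±1)
(d) allowed
(e) allowed
(f) allowed
(g) forbidden — Δl = +0 (E1 requires Δl = ±1); Δm_l = -3 (E1 requires Δm_l = 0, ±1)
(h) forbidden — Δl = -6 (E1 requires Δl = ±1)
(i) allowed
Total allowed: 6 of 9.

6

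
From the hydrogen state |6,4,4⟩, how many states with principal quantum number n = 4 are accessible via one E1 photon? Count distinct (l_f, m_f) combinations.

1

E1 requires Δl = ±1, so l_f ∈ {3, 5}; with 0 ≤ l_f ≤ n_f−1 = 3, the allowed l_f values are {3}.
For l_f = 3: m_f ∈ {m_i−1, m_i, m_i+1} ∩ [−3, 3] = {3} → 1 state.
Total: 1.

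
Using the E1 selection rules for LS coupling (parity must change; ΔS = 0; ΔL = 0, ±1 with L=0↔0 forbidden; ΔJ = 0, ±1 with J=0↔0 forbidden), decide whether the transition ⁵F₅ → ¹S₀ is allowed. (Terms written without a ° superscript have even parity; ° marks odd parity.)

Initial level: S=2, L=3, J=5, parity even. Final level: S=0, L=0, J=0, parity even.
Parity must change: even → even — fails.
ΔS = 0: S: 2 → 0 — fails.
ΔL = 0, ±1 (not L=0↔0): L: 3 → 0, ΔL = -3 — fails.
ΔJ = 0, ±1 (not J=0↔0): J: 5 → 0, ΔJ = -5 — fails.
Rule(s) violated: parity, ΔS, ΔL, ΔJ.

forbidden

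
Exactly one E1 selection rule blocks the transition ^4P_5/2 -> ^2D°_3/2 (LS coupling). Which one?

the ΔS = 0 rule

Reading off the term symbols: S 3/2→1/2, L 1→2, J 5/2→3/2, parity even→odd.
Parity must change: even → odd — satisfied.
ΔS = 0: S: 3/2 → 1/2 — violated.
ΔL = 0, ±1 (not L=0↔0): L: 1 → 2, ΔL = +1 — satisfied.
ΔJ = 0, ±1 (not J=0↔0): J: 5/2 → 3/2, ΔJ = -1 — satisfied.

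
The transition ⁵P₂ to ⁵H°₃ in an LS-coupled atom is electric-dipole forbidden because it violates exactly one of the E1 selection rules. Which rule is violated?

the ΔL = 0, ±1 rule

Reading off the term symbols: S 2→2, L 1→5, J 2→3, parity even→odd.
Parity must change: even → odd — ✓.
ΔS = 0: S: 2 → 2 — ✓.
ΔL = 0, ±1 (not L=0↔0): L: 1 → 5, ΔL = +4 — ✗.
ΔJ = 0, ±1 (not J=0↔0): J: 2 → 3, ΔJ = +1 — ✓.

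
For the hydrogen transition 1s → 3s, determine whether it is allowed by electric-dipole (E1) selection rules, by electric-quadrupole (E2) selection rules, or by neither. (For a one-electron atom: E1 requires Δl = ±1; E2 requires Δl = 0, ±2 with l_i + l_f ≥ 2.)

neither

Δl = 0 − 0 = +0; l_i + l_f = 0.
E1 (Δl = ±1): not satisfied.
E2 (Δl = 0,±2, l_i+l_f ≥ 2): not satisfied.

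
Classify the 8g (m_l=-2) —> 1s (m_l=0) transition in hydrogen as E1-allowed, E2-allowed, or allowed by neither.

neither

Δl = 0 − 4 = -4; l_i + l_f = 4.
Δm_l = +2.
E1 (Δl = ±1, |Δm_l| ≤ 1): not satisfied.
E2 (Δl = 0,±2, l_i+l_f ≥ 2, |Δm_l| ≤ 2): not satisfied.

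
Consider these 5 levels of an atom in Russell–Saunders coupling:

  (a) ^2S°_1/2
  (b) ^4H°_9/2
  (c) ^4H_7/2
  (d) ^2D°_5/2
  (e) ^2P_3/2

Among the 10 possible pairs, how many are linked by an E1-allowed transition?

(a)–(b): forbidden (parity, ΔS, ΔL, ΔJ).
(a)–(c): forbidden (ΔS, ΔL, ΔJ).
(a)–(d): forbidden (parity, ΔL, ΔJ).
(a)–(e): allowed.
(b)–(c): allowed.
(b)–(d): forbidden (parity, ΔS, ΔL, ΔJ).
(b)–(e): forbidden (ΔS, ΔL, ΔJ).
(c)–(d): forbidden (ΔS, ΔL).
(c)–(e): forbidden (parity, ΔS, ΔL, ΔJ).
(d)–(e): allowed.
Allowed pairs: 3 of 10.

3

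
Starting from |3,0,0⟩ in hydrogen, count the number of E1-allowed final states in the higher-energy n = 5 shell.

E1 requires Δl = ±1, so l_f ∈ {-1, 1}; with 0 ≤ l_f ≤ n_f−1 = 4, the allowed l_f values are {1}.
For l_f = 1: m_f ∈ {m_i−1, m_i, m_i+1} ∩ [−1, 1] = {-1, 0, 1} → 3 states.
Total: 3.

3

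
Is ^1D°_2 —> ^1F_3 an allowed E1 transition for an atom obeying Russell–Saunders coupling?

Initial level: S=0, L=2, J=2, parity odd. Final level: S=0, L=3, J=3, parity even.
Parity must change: odd → even — passes.
ΔS = 0: S: 0 → 0 — passes.
ΔL = 0, ±1 (not L=0↔0): L: 2 → 3, ΔL = +1 — passes.
ΔJ = 0, ±1 (not J=0↔0): J: 2 → 3, ΔJ = +1 — passes.
All four E1 rules are satisfied.

allowed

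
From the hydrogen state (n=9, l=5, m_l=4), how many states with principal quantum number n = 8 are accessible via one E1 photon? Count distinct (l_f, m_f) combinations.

5

E1 requires Δl = ±1, so l_f ∈ {4, 6}; with 0 ≤ l_f ≤ n_f−1 = 7, the allowed l_f values are {4, 6}.
For l_f = 4: m_f ∈ {m_i−1, m_i, m_i+1} ∩ [−4, 4] = {3, 4} → 2 states.
For l_f = 6: m_f ∈ {m_i−1, m_i, m_i+1} ∩ [−6, 6] = {3, 4, 5} → 3 states.
Total: 5.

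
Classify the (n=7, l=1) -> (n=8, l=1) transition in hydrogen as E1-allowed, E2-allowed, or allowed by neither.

E2

Δl = 1 − 1 = +0; l_i + l_f = 2.
E1 (Δl = ±1): not satisfied.
E2 (Δl = 0,±2, l_i+l_f ≥ 2): satisfied.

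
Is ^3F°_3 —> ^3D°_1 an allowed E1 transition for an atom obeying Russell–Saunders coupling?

ΔL = 0, ±1 (not L=0↔0): L: 3 → 2, ΔL = -1 — passes.
Parity must change: odd → odd — fails.
ΔS = 0: S: 1 → 1 — passes.
ΔJ = 0, ±1 (not J=0↔0): J: 3 → 1, ΔJ = -2 — fails.
Rule(s) violated: parity, ΔJ.

forbidden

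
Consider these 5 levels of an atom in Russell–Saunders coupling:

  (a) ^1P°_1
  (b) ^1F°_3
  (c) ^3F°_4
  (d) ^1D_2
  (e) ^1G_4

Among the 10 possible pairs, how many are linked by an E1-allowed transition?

3

(a)–(b): forbidden (parity, ΔL, ΔJ).
(a)–(c): forbidden (parity, ΔS, ΔL, ΔJ).
(a)–(d): allowed.
(a)–(e): forbidden (ΔL, ΔJ).
(b)–(c): forbidden (parity, ΔS).
(b)–(d): allowed.
(b)–(e): allowed.
(c)–(d): forbidden (ΔS, ΔJ).
(c)–(e): forbidden (ΔS).
(d)–(e): forbidden (parity, ΔL, ΔJ).
Allowed pairs: 3 of 10.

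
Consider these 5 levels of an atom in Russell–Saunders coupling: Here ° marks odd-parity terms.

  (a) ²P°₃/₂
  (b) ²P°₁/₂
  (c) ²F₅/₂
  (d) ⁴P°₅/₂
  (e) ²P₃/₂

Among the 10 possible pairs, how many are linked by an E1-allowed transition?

(a)–(b): forbidden (parity).
(a)–(c): forbidden (ΔL).
(a)–(d): forbidden (parity, ΔS).
(a)–(e): allowed.
(b)–(c): forbidden (ΔL, ΔJ).
(b)–(d): forbidden (parity, ΔS, ΔJ).
(b)–(e): allowed.
(c)–(d): forbidden (ΔS, ΔL).
(c)–(e): forbidden (parity, ΔL).
(d)–(e): forbidden (ΔS).
Allowed pairs: 2 of 10.

2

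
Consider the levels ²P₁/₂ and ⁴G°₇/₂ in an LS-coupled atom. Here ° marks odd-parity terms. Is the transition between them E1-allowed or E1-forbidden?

ΔL = 0, ±1 (not L=0↔0): L: 1 → 4, ΔL = +3 — violated.
Parity must change: even → odd — satisfied.
ΔJ = 0, ±1 (not J=0↔0): J: 1/2 → 7/2, ΔJ = +3 — violated.
ΔS = 0: S: 1/2 → 3/2 — violated.
Rule(s) violated: ΔS, ΔL, ΔJ.

forbidden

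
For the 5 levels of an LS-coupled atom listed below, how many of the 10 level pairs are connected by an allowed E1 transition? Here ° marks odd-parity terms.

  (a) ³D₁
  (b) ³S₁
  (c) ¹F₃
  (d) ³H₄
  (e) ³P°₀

2

(a)–(b): forbidden (parity, ΔL).
(a)–(c): forbidden (parity, ΔS, ΔJ).
(a)–(d): forbidden (parity, ΔL, ΔJ).
(a)–(e): allowed.
(b)–(c): forbidden (parity, ΔS, ΔL, ΔJ).
(b)–(d): forbidden (parity, ΔL, ΔJ).
(b)–(e): allowed.
(c)–(d): forbidden (parity, ΔS, ΔL).
(c)–(e): forbidden (ΔS, ΔL, ΔJ).
(d)–(e): forbidden (ΔL, ΔJ).
Allowed pairs: 2 of 10.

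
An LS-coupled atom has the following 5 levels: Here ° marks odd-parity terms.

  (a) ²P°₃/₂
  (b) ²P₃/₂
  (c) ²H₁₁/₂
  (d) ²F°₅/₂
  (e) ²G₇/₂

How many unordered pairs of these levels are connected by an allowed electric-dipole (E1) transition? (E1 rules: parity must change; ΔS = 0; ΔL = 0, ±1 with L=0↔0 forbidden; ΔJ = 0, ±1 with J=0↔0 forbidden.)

2

(a)–(b): allowed.
(a)–(c): forbidden (ΔL, ΔJ).
(a)–(d): forbidden (parity, ΔL).
(a)–(e): forbidden (ΔL, ΔJ).
(b)–(c): forbidden (parity, ΔL, ΔJ).
(b)–(d): forbidden (ΔL).
(b)–(e): forbidden (parity, ΔL, ΔJ).
(c)–(d): forbidden (ΔL, ΔJ).
(c)–(e): forbidden (parity, ΔJ).
(d)–(e): allowed.
Allowed pairs: 2 of 10.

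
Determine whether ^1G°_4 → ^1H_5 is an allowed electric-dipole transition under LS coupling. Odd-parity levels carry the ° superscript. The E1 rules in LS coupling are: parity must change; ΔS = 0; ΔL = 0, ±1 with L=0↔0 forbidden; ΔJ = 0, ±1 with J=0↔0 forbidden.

Initial level: S=0, L=4, J=4, parity odd. Final level: S=0, L=5, J=5, parity even.
ΔL = 0, ±1 (not L=0↔0): L: 4 → 5, ΔL = +1 — passes.
Parity must change: odd → even — passes.
ΔS = 0: S: 0 → 0 — passes.
ΔJ = 0, ±1 (not J=0↔0): J: 4 → 5, ΔJ = +1 — passes.
All four E1 rules are satisfied.

allowed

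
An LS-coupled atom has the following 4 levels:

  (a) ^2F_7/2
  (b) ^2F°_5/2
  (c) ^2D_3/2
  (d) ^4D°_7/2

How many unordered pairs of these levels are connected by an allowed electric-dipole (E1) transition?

2

(a)–(b): allowed.
(a)–(c): forbidden (parity, ΔJ).
(a)–(d): forbidden (ΔS).
(b)–(c): allowed.
(b)–(d): forbidden (parity, ΔS).
(c)–(d): forbidden (ΔS, ΔJ).
Allowed pairs: 2 of 6.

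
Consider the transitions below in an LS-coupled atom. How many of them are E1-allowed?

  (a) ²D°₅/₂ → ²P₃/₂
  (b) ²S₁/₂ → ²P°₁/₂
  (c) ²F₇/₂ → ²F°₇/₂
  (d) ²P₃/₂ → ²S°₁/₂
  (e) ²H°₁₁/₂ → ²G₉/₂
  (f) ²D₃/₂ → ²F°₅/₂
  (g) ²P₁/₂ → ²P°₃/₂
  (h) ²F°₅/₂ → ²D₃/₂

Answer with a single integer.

(a) allowed
(b) allowed
(c) allowed
(d) allowed
(e) allowed
(f) allowed
(g) allowed
(h) allowed
Total allowed: 8 of 8.

8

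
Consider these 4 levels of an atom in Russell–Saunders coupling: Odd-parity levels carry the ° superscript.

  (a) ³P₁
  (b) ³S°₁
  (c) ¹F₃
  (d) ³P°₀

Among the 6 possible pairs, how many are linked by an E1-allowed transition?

2

(a)–(b): allowed.
(a)–(c): forbidden (parity, ΔS, ΔL, ΔJ).
(a)–(d): allowed.
(b)–(c): forbidden (ΔS, ΔL, ΔJ).
(b)–(d): forbidden (parity).
(c)–(d): forbidden (ΔS, ΔL, ΔJ).
Allowed pairs: 2 of 6.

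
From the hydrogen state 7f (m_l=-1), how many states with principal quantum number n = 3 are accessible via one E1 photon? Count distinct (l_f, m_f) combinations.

3

E1 requires Δl = ±1, so l_f ∈ {2, 4}; with 0 ≤ l_f ≤ n_f−1 = 2, the allowed l_f values are {2}.
For l_f = 2: m_f ∈ {m_i−1, m_i, m_i+1} ∩ [−2, 2] = {-2, -1, 0} → 3 states.
Total: 3.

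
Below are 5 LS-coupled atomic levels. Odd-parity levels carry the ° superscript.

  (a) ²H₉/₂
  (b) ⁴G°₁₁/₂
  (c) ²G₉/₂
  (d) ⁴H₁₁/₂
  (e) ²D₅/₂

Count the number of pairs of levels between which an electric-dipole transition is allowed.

(a)–(b): forbidden (ΔS).
(a)–(c): forbidden (parity).
(a)–(d): forbidden (parity, ΔS).
(a)–(e): forbidden (parity, ΔL, ΔJ).
(b)–(c): forbidden (ΔS).
(b)–(d): allowed.
(b)–(e): forbidden (ΔS, ΔL, ΔJ).
(c)–(d): forbidden (parity, ΔS).
(c)–(e): forbidden (parity, ΔL, ΔJ).
(d)–(e): forbidden (parity, ΔS, ΔL, ΔJ).
Allowed pairs: 1 of 10.

1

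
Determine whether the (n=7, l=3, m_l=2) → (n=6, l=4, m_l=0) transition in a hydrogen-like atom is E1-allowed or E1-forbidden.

l: 3 → 4 (Δl = +1). Δl = ±1 ok.
m_l: 2 → 0 (Δm_l = -2). |Δm_l| ≤ 1 fails.
The transition is electric-dipole forbidden.

forbidden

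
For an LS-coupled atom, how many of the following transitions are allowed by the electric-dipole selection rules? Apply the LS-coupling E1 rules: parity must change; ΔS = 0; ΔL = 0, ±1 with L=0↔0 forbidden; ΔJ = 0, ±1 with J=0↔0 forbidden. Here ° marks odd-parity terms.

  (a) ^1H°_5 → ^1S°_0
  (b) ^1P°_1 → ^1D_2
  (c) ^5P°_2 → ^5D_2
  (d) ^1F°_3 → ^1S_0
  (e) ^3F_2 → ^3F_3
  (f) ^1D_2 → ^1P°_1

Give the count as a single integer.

(a) forbidden (parity, ΔL, ΔJ fail)
(b) allowed
(c) allowed
(d) forbidden (ΔL, ΔJ fail)
(e) forbidden (parity fails)
(f) allowed
Total allowed: 3 of 6.

3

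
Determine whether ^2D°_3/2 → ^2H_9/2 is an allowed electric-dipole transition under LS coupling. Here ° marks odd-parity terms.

Parity must change: odd → even — ✓.
ΔS = 0: S: 1/2 → 1/2 — ✓.
ΔL = 0, ±1 (not L=0↔0): L: 2 → 5, ΔL = +3 — ✗.
ΔJ = 0, ±1 (not J=0↔0): J: 3/2 → 9/2, ΔJ = +3 — ✗.
Rule(s) violated: ΔL, ΔJ.

forbidden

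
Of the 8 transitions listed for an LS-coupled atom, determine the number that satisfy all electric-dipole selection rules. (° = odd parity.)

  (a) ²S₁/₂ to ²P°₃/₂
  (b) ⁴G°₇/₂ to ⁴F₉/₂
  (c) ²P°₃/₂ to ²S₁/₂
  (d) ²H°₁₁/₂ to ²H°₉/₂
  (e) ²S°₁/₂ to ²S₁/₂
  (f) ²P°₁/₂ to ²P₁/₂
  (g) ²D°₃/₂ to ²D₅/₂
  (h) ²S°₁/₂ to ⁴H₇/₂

5

(a) allowed
(b) allowed
(c) allowed
(d) forbidden (parity fails)
(e) forbidden (ΔL fails)
(f) allowed
(g) allowed
(h) forbidden (ΔS, ΔL, ΔJ fail)
Total allowed: 5 of 8.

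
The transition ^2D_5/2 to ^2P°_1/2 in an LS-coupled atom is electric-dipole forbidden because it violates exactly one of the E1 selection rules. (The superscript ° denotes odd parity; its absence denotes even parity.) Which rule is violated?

Parity must change: even → odd — passes.
ΔS = 0: S: 1/2 → 1/2 — passes.
ΔL = 0, ±1 (not L=0↔0): L: 2 → 1, ΔL = -1 — passes.
ΔJ = 0, ±1 (not J=0↔0): J: 5/2 → 1/2, ΔJ = -2 — fails.

the ΔJ = 0, ±1 rule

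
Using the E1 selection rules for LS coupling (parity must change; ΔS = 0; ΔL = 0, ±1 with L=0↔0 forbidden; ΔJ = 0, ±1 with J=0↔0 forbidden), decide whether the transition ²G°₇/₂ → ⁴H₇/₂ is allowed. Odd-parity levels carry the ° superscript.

forbidden

Initial level: S=1/2, L=4, J=7/2, parity odd. Final level: S=3/2, L=5, J=7/2, parity even.
ΔJ = 0, ±1 (not J=0↔0): J: 7/2 → 7/2, ΔJ = +0 — passes.
ΔS = 0: S: 1/2 → 3/2 — fails.
ΔL = 0, ±1 (not L=0↔0): L: 4 → 5, ΔL = +1 — passes.
Parity must change: odd → even — passes.
Rule(s) violated: ΔS.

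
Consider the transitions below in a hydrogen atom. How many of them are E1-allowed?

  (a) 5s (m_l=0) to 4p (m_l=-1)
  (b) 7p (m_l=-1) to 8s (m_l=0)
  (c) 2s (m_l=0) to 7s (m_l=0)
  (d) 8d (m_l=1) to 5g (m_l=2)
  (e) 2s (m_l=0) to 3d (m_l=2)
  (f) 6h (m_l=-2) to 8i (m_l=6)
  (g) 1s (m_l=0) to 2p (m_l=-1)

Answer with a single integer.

3

(a) allowed
(b) allowed
(c) forbidden — Δl = +0 (E1 requires Δl = ±1)
(d) forbidden — Δl = +2 (E1 requires Δl = ±1)
(e) forbidden — Δl = +2 (E1 requires Δl = ±1); Δm_l = +2 (E1 requires Δm_l = 0, ±1)
(f) forbidden — Δm_l = +8 (E1 requires Δm_l = 0, ±1)
(g) allowed
Total allowed: 3 of 7.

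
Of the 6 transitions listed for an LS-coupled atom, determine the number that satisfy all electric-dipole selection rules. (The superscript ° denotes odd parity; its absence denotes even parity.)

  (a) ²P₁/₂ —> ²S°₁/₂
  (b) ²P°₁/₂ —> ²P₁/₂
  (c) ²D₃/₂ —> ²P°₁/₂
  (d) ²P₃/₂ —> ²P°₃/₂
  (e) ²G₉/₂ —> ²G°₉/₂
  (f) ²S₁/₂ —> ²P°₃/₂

6

(a) allowed
(b) allowed
(c) allowed
(d) allowed
(e) allowed
(f) allowed
Total allowed: 6 of 6.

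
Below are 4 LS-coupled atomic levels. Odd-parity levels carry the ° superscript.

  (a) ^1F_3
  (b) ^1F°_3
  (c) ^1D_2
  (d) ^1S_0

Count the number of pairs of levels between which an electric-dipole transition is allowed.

(a)–(b): allowed.
(a)–(c): forbidden (parity).
(a)–(d): forbidden (parity, ΔL, ΔJ).
(b)–(c): allowed.
(b)–(d): forbidden (ΔL, ΔJ).
(c)–(d): forbidden (parity, ΔL, ΔJ).
Allowed pairs: 2 of 6.

2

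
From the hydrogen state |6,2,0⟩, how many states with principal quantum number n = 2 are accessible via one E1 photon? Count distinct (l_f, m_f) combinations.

E1 requires Δl = ±1, so l_f ∈ {1, 3}; with 0 ≤ l_f ≤ n_f−1 = 1, the allowed l_f values are {1}.
For l_f = 1: m_f ∈ {m_i−1, m_i, m_i+1} ∩ [−1, 1] = {-1, 0, 1} → 3 states.
Total: 3.

3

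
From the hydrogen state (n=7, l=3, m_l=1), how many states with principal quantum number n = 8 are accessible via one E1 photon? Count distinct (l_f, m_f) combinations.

6

E1 requires Δl = ±1, so l_f ∈ {2, 4}; with 0 ≤ l_f ≤ n_f−1 = 7, the allowed l_f values are {2, 4}.
For l_f = 2: m_f ∈ {m_i−1, m_i, m_i+1} ∩ [−2, 2] = {0, 1, 2} → 3 states.
For l_f = 4: m_f ∈ {m_i−1, m_i, m_i+1} ∩ [−4, 4] = {0, 1, 2} → 3 states.
Total: 6.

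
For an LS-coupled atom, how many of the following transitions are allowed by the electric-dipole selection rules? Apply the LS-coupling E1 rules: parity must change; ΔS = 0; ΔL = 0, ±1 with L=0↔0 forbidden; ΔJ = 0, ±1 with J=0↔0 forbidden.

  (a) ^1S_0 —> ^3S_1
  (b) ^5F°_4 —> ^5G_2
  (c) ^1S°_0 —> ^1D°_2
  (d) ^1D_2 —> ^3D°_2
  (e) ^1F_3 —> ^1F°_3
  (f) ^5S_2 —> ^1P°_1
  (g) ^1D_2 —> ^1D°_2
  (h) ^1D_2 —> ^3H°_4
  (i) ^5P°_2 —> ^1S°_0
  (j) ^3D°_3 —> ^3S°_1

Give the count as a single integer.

(a) forbidden (parity, ΔS, ΔL fail)
(b) forbidden (ΔJ fails)
(c) forbidden (parity, ΔL, ΔJ fail)
(d) forbidden (ΔS fails)
(e) allowed
(f) forbidden (ΔS fails)
(g) allowed
(h) forbidden (ΔS, ΔL, ΔJ fail)
(i) forbidden (parity, ΔS, ΔJ fail)
(j) forbidden (parity, ΔL, ΔJ fail)
Total allowed: 2 of 10.

2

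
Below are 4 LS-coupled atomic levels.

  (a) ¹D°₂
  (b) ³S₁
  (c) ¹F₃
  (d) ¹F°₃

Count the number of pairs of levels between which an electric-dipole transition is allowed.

2

(a)–(b): forbidden (ΔS, ΔL).
(a)–(c): allowed.
(a)–(d): forbidden (parity).
(b)–(c): forbidden (parity, ΔS, ΔL, ΔJ).
(b)–(d): forbidden (ΔS, ΔL, ΔJ).
(c)–(d): allowed.
Allowed pairs: 2 of 6.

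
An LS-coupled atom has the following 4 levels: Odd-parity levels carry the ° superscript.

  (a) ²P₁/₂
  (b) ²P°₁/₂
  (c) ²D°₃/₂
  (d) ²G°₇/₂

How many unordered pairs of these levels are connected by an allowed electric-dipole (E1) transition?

(a)–(b): allowed.
(a)–(c): allowed.
(a)–(d): forbidden (ΔL, ΔJ).
(b)–(c): forbidden (parity).
(b)–(d): forbidden (parity, ΔL, ΔJ).
(c)–(d): forbidden (parity, ΔL, ΔJ).
Allowed pairs: 2 of 6.

2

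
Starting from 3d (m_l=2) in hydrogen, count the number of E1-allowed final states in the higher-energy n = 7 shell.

E1 requires Δl = ±1, so l_f ∈ {1, 3}; with 0 ≤ l_f ≤ n_f−1 = 6, the allowed l_f values are {1, 3}.
For l_f = 1: m_f ∈ {m_i−1, m_i, m_i+1} ∩ [−1, 1] = {1} → 1 state.
For l_f = 3: m_f ∈ {m_i−1, m_i, m_i+1} ∩ [−3, 3] = {1, 2, 3} → 3 states.
Total: 4.

4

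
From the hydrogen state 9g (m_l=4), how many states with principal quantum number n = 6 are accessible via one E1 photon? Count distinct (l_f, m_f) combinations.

E1 requires Δl = ±1, so l_f ∈ {3, 5}; with 0 ≤ l_f ≤ n_f−1 = 5, the allowed l_f values are {3, 5}.
For l_f = 3: m_f ∈ {m_i−1, m_i, m_i+1} ∩ [−3, 3] = {3} → 1 state.
For l_f = 5: m_f ∈ {m_i−1, m_i, m_i+1} ∩ [−5, 5] = {3, 4, 5} → 3 states.
Total: 4.

4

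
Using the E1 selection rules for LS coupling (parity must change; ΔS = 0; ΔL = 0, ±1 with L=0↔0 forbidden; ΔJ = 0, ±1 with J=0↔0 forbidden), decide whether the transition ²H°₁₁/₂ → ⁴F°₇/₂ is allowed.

forbidden

Reading off the term symbols: S 1/2→3/2, L 5→3, J 11/2→7/2, parity odd→odd.
ΔS = 0: S: 1/2 → 3/2 — fails.
ΔJ = 0, ±1 (not J=0↔0): J: 11/2 → 7/2, ΔJ = -2 — fails.
ΔL = 0, ±1 (not L=0↔0): L: 5 → 3, ΔL = -2 — fails.
Parity must change: odd → odd — fails.
Rule(s) violated: parity, ΔS, ΔL, ΔJ.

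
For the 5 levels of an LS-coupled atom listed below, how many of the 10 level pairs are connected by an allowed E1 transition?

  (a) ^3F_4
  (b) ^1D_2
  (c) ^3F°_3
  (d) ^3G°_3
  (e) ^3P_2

(a)–(b): forbidden (parity, ΔS, ΔJ).
(a)–(c): allowed.
(a)–(d): allowed.
(a)–(e): forbidden (parity, ΔL, ΔJ).
(b)–(c): forbidden (ΔS).
(b)–(d): forbidden (ΔS, ΔL).
(b)–(e): forbidden (parity, ΔS).
(c)–(d): forbidden (parity).
(c)–(e): forbidden (ΔL).
(d)–(e): forbidden (ΔL).
Allowed pairs: 2 of 10.

2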